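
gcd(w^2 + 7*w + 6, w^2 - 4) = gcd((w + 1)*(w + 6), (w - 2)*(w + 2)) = 1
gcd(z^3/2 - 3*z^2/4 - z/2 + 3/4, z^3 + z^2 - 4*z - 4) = z + 1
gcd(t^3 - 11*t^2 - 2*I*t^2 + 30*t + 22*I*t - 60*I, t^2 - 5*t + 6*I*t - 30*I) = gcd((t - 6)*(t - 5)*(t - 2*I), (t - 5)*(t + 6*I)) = t - 5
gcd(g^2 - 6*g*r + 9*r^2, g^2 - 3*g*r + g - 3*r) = -g + 3*r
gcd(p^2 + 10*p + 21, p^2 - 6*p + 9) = 1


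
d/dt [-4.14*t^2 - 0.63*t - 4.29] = -8.28*t - 0.63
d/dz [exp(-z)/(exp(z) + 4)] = 2*(-exp(z) - 2)*exp(-z)/(exp(2*z) + 8*exp(z) + 16)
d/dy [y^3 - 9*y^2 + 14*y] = 3*y^2 - 18*y + 14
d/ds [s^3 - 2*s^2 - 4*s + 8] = 3*s^2 - 4*s - 4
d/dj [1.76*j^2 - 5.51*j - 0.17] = 3.52*j - 5.51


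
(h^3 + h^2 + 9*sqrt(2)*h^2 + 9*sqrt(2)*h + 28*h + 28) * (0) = 0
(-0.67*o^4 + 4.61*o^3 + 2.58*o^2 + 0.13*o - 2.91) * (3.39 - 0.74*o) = 0.4958*o^5 - 5.6827*o^4 + 13.7187*o^3 + 8.65*o^2 + 2.5941*o - 9.8649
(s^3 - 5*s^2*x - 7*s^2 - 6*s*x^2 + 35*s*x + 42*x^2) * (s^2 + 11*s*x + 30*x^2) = s^5 + 6*s^4*x - 7*s^4 - 31*s^3*x^2 - 42*s^3*x - 216*s^2*x^3 + 217*s^2*x^2 - 180*s*x^4 + 1512*s*x^3 + 1260*x^4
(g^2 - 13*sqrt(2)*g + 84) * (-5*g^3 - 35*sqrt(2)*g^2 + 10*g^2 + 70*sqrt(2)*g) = -5*g^5 + 10*g^4 + 30*sqrt(2)*g^4 - 60*sqrt(2)*g^3 + 490*g^3 - 2940*sqrt(2)*g^2 - 980*g^2 + 5880*sqrt(2)*g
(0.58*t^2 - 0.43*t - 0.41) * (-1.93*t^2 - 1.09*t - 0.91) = -1.1194*t^4 + 0.1977*t^3 + 0.7322*t^2 + 0.8382*t + 0.3731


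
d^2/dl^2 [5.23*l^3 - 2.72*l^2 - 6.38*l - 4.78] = 31.38*l - 5.44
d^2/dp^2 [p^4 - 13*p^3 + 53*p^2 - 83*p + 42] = 12*p^2 - 78*p + 106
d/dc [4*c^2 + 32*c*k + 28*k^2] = 8*c + 32*k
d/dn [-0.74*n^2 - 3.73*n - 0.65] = -1.48*n - 3.73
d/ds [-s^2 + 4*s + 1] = 4 - 2*s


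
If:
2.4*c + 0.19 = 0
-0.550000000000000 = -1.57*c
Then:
No Solution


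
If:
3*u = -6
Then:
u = -2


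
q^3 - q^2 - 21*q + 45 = (q - 3)^2*(q + 5)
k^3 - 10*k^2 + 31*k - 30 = (k - 5)*(k - 3)*(k - 2)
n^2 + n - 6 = (n - 2)*(n + 3)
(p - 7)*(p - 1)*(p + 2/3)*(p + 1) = p^4 - 19*p^3/3 - 17*p^2/3 + 19*p/3 + 14/3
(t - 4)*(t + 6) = t^2 + 2*t - 24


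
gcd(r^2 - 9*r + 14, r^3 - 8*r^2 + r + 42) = r - 7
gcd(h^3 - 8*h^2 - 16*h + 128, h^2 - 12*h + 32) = h^2 - 12*h + 32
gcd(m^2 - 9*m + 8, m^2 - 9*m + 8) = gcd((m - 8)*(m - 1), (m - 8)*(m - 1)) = m^2 - 9*m + 8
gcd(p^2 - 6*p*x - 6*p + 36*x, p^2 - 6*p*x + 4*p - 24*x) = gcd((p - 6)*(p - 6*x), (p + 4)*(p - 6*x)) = -p + 6*x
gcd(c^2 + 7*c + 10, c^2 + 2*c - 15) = c + 5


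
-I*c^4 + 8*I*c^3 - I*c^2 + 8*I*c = c*(c - 8)*(c - I)*(-I*c + 1)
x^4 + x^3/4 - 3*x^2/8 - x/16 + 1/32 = (x - 1/2)*(x - 1/4)*(x + 1/2)^2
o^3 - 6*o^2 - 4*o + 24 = (o - 6)*(o - 2)*(o + 2)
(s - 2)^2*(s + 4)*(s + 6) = s^4 + 6*s^3 - 12*s^2 - 56*s + 96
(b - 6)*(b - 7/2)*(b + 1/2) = b^3 - 9*b^2 + 65*b/4 + 21/2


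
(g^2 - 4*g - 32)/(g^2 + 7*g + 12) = (g - 8)/(g + 3)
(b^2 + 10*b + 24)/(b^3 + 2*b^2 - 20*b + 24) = (b + 4)/(b^2 - 4*b + 4)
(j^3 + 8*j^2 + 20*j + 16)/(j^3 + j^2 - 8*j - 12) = (j + 4)/(j - 3)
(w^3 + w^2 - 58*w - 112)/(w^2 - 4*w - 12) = (w^2 - w - 56)/(w - 6)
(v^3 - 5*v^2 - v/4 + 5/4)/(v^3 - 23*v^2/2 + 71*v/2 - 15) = (v + 1/2)/(v - 6)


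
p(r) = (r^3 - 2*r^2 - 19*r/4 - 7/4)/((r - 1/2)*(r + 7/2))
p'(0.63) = 66.80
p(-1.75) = 1.25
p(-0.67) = -0.07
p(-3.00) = 18.57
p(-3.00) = 18.57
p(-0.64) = -0.06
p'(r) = (3*r^2 - 4*r - 19/4)/((r - 1/2)*(r + 7/2)) - (r^3 - 2*r^2 - 19*r/4 - 7/4)/((r - 1/2)*(r + 7/2)^2) - (r^3 - 2*r^2 - 19*r/4 - 7/4)/((r - 1/2)^2*(r + 7/2)) = (16*r^4 + 96*r^3 - 104*r^2 + 168*r + 217)/(16*r^4 + 96*r^3 + 88*r^2 - 168*r + 49)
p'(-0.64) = 0.26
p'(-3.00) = -51.41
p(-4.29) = -25.67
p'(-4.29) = -19.98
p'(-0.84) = -0.23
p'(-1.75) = -3.06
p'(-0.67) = 0.18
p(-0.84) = -0.07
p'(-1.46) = -1.86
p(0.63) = -9.85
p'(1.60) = 1.43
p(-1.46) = 0.55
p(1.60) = -1.85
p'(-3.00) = -51.41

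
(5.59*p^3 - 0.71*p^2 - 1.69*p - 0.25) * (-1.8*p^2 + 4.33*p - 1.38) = -10.062*p^5 + 25.4827*p^4 - 7.7465*p^3 - 5.8879*p^2 + 1.2497*p + 0.345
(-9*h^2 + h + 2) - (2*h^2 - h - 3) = -11*h^2 + 2*h + 5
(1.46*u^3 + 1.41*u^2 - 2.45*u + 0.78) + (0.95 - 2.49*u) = 1.46*u^3 + 1.41*u^2 - 4.94*u + 1.73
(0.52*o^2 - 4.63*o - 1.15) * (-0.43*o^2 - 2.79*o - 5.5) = -0.2236*o^4 + 0.5401*o^3 + 10.5522*o^2 + 28.6735*o + 6.325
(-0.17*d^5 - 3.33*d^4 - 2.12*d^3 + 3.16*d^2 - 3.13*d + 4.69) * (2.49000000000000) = -0.4233*d^5 - 8.2917*d^4 - 5.2788*d^3 + 7.8684*d^2 - 7.7937*d + 11.6781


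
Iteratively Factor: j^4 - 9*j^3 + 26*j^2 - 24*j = (j)*(j^3 - 9*j^2 + 26*j - 24) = j*(j - 4)*(j^2 - 5*j + 6) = j*(j - 4)*(j - 2)*(j - 3)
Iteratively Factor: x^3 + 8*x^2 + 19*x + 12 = (x + 3)*(x^2 + 5*x + 4) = (x + 1)*(x + 3)*(x + 4)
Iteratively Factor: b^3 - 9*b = (b)*(b^2 - 9) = b*(b - 3)*(b + 3)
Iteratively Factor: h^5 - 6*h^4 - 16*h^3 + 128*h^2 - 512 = (h - 4)*(h^4 - 2*h^3 - 24*h^2 + 32*h + 128) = (h - 4)^2*(h^3 + 2*h^2 - 16*h - 32) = (h - 4)^3*(h^2 + 6*h + 8) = (h - 4)^3*(h + 4)*(h + 2)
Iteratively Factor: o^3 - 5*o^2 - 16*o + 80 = (o + 4)*(o^2 - 9*o + 20) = (o - 4)*(o + 4)*(o - 5)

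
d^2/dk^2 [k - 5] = 0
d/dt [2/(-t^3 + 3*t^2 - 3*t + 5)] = 6*(t^2 - 2*t + 1)/(t^3 - 3*t^2 + 3*t - 5)^2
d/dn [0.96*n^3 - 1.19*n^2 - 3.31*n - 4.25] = 2.88*n^2 - 2.38*n - 3.31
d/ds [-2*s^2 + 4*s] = 4 - 4*s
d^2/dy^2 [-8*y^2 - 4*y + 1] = -16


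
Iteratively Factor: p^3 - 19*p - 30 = (p - 5)*(p^2 + 5*p + 6) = (p - 5)*(p + 2)*(p + 3)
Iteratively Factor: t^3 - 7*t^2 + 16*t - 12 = (t - 2)*(t^2 - 5*t + 6) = (t - 3)*(t - 2)*(t - 2)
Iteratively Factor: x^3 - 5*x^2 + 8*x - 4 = (x - 2)*(x^2 - 3*x + 2) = (x - 2)^2*(x - 1)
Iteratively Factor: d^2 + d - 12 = (d + 4)*(d - 3)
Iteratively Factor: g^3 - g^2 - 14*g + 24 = (g - 2)*(g^2 + g - 12) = (g - 3)*(g - 2)*(g + 4)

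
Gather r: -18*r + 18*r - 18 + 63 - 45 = 0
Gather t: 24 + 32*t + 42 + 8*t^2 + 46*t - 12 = 8*t^2 + 78*t + 54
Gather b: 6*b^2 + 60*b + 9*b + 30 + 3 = 6*b^2 + 69*b + 33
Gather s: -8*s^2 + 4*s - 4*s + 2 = 2 - 8*s^2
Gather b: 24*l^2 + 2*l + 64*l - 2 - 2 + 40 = 24*l^2 + 66*l + 36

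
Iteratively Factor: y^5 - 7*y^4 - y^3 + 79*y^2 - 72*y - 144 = (y - 3)*(y^4 - 4*y^3 - 13*y^2 + 40*y + 48) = (y - 3)*(y + 1)*(y^3 - 5*y^2 - 8*y + 48) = (y - 4)*(y - 3)*(y + 1)*(y^2 - y - 12) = (y - 4)^2*(y - 3)*(y + 1)*(y + 3)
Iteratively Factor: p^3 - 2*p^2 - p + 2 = (p + 1)*(p^2 - 3*p + 2) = (p - 2)*(p + 1)*(p - 1)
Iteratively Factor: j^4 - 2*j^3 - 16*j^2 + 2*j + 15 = (j - 1)*(j^3 - j^2 - 17*j - 15) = (j - 5)*(j - 1)*(j^2 + 4*j + 3) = (j - 5)*(j - 1)*(j + 1)*(j + 3)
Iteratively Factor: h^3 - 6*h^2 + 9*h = (h - 3)*(h^2 - 3*h) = h*(h - 3)*(h - 3)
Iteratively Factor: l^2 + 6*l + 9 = (l + 3)*(l + 3)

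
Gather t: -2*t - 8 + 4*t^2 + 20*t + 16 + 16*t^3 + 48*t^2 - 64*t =16*t^3 + 52*t^2 - 46*t + 8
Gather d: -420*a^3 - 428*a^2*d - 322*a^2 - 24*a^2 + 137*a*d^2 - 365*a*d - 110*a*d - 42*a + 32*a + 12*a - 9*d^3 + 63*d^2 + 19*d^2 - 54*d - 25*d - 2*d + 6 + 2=-420*a^3 - 346*a^2 + 2*a - 9*d^3 + d^2*(137*a + 82) + d*(-428*a^2 - 475*a - 81) + 8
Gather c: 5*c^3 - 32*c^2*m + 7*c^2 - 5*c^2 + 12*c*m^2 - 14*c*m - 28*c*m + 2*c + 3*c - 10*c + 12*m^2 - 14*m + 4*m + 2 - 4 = 5*c^3 + c^2*(2 - 32*m) + c*(12*m^2 - 42*m - 5) + 12*m^2 - 10*m - 2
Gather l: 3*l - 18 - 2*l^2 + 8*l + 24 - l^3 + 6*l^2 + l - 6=-l^3 + 4*l^2 + 12*l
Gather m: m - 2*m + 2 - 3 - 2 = -m - 3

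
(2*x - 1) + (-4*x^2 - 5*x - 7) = -4*x^2 - 3*x - 8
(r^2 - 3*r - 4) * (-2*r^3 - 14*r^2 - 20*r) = -2*r^5 - 8*r^4 + 30*r^3 + 116*r^2 + 80*r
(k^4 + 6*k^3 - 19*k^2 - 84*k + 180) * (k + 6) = k^5 + 12*k^4 + 17*k^3 - 198*k^2 - 324*k + 1080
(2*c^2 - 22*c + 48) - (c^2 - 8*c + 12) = c^2 - 14*c + 36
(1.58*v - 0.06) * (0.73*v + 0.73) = 1.1534*v^2 + 1.1096*v - 0.0438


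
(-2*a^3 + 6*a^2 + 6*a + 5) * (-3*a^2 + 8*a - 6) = 6*a^5 - 34*a^4 + 42*a^3 - 3*a^2 + 4*a - 30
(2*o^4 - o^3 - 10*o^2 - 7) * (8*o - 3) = 16*o^5 - 14*o^4 - 77*o^3 + 30*o^2 - 56*o + 21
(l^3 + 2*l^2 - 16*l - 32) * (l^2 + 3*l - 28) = l^5 + 5*l^4 - 38*l^3 - 136*l^2 + 352*l + 896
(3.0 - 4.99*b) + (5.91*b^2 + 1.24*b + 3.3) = 5.91*b^2 - 3.75*b + 6.3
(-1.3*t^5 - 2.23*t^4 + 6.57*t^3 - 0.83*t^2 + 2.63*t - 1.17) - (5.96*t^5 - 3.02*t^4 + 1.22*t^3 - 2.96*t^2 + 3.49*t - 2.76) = -7.26*t^5 + 0.79*t^4 + 5.35*t^3 + 2.13*t^2 - 0.86*t + 1.59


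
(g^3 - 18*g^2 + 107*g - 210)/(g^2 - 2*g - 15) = (g^2 - 13*g + 42)/(g + 3)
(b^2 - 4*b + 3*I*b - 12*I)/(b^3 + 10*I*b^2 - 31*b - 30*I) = (b - 4)/(b^2 + 7*I*b - 10)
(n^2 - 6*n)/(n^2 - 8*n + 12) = n/(n - 2)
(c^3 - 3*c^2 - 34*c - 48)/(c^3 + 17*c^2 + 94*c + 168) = (c^3 - 3*c^2 - 34*c - 48)/(c^3 + 17*c^2 + 94*c + 168)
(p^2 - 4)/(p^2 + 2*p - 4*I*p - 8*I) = (p - 2)/(p - 4*I)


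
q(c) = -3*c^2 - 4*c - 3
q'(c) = -6*c - 4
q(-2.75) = -14.69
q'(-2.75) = 12.50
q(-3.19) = -20.77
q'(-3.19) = 15.14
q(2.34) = -28.79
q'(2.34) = -18.04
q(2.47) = -31.18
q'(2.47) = -18.82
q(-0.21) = -2.29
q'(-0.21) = -2.74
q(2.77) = -37.10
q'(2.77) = -20.62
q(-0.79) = -1.71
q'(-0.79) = 0.74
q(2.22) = -26.67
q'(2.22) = -17.32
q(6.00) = -135.00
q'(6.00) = -40.00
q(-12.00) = -387.00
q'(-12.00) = 68.00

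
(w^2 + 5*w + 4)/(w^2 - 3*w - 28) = (w + 1)/(w - 7)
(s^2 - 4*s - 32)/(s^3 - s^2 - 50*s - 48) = (s + 4)/(s^2 + 7*s + 6)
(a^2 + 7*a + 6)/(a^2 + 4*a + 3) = (a + 6)/(a + 3)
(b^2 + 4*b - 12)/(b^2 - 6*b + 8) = (b + 6)/(b - 4)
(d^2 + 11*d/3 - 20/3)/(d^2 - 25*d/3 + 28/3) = (d + 5)/(d - 7)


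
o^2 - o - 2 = (o - 2)*(o + 1)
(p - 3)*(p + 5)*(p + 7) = p^3 + 9*p^2 - p - 105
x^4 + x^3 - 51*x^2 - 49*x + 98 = (x - 7)*(x - 1)*(x + 2)*(x + 7)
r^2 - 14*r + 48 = (r - 8)*(r - 6)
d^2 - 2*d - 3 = (d - 3)*(d + 1)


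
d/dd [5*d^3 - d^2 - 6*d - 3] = 15*d^2 - 2*d - 6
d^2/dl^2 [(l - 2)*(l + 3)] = 2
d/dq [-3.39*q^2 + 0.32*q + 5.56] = 0.32 - 6.78*q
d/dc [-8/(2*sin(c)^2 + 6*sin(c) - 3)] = 16*(2*sin(c) + 3)*cos(c)/(6*sin(c) - cos(2*c) - 2)^2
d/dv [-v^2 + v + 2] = 1 - 2*v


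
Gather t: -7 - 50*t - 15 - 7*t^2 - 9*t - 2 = -7*t^2 - 59*t - 24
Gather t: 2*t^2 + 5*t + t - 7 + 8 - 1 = 2*t^2 + 6*t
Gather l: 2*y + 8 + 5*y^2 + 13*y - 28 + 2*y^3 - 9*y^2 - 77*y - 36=2*y^3 - 4*y^2 - 62*y - 56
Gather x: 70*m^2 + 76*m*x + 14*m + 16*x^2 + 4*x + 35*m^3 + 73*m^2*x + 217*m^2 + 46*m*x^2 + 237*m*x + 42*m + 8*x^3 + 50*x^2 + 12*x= 35*m^3 + 287*m^2 + 56*m + 8*x^3 + x^2*(46*m + 66) + x*(73*m^2 + 313*m + 16)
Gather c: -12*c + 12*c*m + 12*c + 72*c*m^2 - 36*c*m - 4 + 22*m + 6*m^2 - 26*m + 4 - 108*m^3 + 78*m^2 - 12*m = c*(72*m^2 - 24*m) - 108*m^3 + 84*m^2 - 16*m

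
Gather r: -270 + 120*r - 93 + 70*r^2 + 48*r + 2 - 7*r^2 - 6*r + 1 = 63*r^2 + 162*r - 360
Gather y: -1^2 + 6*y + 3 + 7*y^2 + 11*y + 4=7*y^2 + 17*y + 6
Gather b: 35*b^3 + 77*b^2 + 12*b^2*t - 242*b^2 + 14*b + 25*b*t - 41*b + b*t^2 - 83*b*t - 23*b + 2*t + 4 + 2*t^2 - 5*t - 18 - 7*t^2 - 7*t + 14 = 35*b^3 + b^2*(12*t - 165) + b*(t^2 - 58*t - 50) - 5*t^2 - 10*t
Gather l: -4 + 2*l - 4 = 2*l - 8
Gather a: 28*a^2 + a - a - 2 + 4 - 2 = 28*a^2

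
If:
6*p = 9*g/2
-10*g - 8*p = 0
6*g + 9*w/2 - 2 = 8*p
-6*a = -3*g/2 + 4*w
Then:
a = -8/27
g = 0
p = 0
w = 4/9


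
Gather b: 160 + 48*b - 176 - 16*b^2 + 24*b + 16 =-16*b^2 + 72*b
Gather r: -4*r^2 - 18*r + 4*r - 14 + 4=-4*r^2 - 14*r - 10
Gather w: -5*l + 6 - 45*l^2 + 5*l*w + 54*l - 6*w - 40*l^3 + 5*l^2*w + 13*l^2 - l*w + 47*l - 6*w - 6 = -40*l^3 - 32*l^2 + 96*l + w*(5*l^2 + 4*l - 12)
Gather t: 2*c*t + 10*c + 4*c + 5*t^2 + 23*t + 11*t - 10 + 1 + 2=14*c + 5*t^2 + t*(2*c + 34) - 7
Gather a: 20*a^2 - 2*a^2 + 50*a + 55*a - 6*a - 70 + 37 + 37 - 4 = 18*a^2 + 99*a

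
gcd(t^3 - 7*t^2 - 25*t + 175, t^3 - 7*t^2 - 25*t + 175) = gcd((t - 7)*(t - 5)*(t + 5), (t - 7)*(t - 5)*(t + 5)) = t^3 - 7*t^2 - 25*t + 175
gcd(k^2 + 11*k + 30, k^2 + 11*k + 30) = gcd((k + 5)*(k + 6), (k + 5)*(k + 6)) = k^2 + 11*k + 30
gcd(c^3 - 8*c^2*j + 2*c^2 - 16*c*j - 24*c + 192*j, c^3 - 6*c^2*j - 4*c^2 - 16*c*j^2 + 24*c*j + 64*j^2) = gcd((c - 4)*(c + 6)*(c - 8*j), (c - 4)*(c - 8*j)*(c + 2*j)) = c^2 - 8*c*j - 4*c + 32*j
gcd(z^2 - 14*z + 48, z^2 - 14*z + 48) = z^2 - 14*z + 48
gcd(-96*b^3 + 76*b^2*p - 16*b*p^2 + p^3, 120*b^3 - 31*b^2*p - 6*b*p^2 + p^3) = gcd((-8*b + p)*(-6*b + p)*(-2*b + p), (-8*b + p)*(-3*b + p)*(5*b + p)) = -8*b + p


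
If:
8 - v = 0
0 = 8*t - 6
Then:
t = 3/4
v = 8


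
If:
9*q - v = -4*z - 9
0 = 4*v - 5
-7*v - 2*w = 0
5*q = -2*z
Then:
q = 31/4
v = 5/4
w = -35/8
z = -155/8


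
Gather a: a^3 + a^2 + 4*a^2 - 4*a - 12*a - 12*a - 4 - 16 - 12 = a^3 + 5*a^2 - 28*a - 32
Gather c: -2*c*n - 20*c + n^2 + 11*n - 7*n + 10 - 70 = c*(-2*n - 20) + n^2 + 4*n - 60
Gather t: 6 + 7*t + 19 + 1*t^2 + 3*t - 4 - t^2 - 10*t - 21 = 0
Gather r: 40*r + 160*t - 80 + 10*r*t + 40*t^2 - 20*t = r*(10*t + 40) + 40*t^2 + 140*t - 80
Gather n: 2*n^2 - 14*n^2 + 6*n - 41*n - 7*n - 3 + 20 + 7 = -12*n^2 - 42*n + 24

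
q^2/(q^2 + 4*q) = q/(q + 4)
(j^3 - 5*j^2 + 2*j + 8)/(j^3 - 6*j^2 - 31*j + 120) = (j^3 - 5*j^2 + 2*j + 8)/(j^3 - 6*j^2 - 31*j + 120)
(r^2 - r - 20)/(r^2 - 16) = (r - 5)/(r - 4)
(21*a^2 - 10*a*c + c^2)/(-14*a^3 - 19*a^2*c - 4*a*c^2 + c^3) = (-3*a + c)/(2*a^2 + 3*a*c + c^2)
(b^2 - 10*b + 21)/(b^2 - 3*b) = (b - 7)/b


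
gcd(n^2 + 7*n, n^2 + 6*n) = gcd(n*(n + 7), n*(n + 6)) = n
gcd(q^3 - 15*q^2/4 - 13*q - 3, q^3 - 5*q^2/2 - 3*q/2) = 1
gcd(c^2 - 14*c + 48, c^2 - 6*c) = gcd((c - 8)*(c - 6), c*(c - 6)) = c - 6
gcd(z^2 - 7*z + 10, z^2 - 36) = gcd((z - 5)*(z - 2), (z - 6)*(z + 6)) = 1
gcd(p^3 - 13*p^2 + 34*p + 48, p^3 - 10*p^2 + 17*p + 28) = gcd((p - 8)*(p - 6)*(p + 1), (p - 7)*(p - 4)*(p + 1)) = p + 1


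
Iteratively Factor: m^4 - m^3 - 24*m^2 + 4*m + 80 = (m + 2)*(m^3 - 3*m^2 - 18*m + 40) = (m - 2)*(m + 2)*(m^2 - m - 20) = (m - 2)*(m + 2)*(m + 4)*(m - 5)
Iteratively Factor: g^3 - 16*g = (g)*(g^2 - 16) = g*(g + 4)*(g - 4)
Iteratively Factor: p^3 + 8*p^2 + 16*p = (p + 4)*(p^2 + 4*p) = (p + 4)^2*(p)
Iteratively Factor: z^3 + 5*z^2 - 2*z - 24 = (z + 4)*(z^2 + z - 6) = (z - 2)*(z + 4)*(z + 3)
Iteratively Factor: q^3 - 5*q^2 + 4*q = (q - 4)*(q^2 - q) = (q - 4)*(q - 1)*(q)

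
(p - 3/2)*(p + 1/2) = p^2 - p - 3/4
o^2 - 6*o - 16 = (o - 8)*(o + 2)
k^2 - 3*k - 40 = (k - 8)*(k + 5)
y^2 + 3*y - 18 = (y - 3)*(y + 6)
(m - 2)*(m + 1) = m^2 - m - 2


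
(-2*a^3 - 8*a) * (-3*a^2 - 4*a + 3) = 6*a^5 + 8*a^4 + 18*a^3 + 32*a^2 - 24*a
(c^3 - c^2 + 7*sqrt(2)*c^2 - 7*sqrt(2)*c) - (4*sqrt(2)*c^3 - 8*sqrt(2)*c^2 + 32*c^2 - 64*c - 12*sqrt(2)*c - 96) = -4*sqrt(2)*c^3 + c^3 - 33*c^2 + 15*sqrt(2)*c^2 + 5*sqrt(2)*c + 64*c + 96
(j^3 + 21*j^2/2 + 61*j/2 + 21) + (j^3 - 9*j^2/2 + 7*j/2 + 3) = 2*j^3 + 6*j^2 + 34*j + 24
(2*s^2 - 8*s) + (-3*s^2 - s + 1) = -s^2 - 9*s + 1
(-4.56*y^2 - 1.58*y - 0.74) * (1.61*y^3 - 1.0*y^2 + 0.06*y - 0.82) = -7.3416*y^5 + 2.0162*y^4 + 0.115*y^3 + 4.3844*y^2 + 1.2512*y + 0.6068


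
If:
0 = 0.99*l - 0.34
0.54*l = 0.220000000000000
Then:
No Solution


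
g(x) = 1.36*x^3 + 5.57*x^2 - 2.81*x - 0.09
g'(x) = 4.08*x^2 + 11.14*x - 2.81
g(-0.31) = 1.28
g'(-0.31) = -5.87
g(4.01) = 165.90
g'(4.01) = 107.47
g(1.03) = 4.41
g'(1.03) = 12.99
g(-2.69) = 21.30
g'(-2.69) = -3.25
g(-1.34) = 10.40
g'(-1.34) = -10.41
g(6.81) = 668.61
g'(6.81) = 262.27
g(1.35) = 9.61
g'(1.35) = 19.66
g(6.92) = 697.86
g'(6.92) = 269.66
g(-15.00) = -3294.69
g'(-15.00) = 748.09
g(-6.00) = -76.47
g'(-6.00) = 77.23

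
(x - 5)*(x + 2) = x^2 - 3*x - 10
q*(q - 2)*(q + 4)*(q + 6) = q^4 + 8*q^3 + 4*q^2 - 48*q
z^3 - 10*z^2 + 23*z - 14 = (z - 7)*(z - 2)*(z - 1)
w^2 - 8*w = w*(w - 8)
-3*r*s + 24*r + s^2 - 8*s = (-3*r + s)*(s - 8)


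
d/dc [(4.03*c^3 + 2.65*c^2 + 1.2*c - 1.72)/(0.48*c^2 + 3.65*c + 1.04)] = (1.9344*c^4 + 29.419*c^3 + 21.6701*c^2 + 7.1632*c + 7.526)/(0.2304*c^4 + 3.504*c^3 + 14.3209*c^2 + 7.592*c + 1.0816)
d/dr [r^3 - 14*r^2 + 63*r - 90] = 3*r^2 - 28*r + 63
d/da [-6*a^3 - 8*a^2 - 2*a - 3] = -18*a^2 - 16*a - 2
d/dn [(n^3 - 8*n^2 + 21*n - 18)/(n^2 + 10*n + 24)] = (n^4 + 20*n^3 - 29*n^2 - 348*n + 684)/(n^4 + 20*n^3 + 148*n^2 + 480*n + 576)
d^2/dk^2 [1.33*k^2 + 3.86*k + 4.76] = 2.66000000000000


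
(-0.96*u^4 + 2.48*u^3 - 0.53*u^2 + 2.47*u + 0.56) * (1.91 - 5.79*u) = 5.5584*u^5 - 16.1928*u^4 + 7.8055*u^3 - 15.3136*u^2 + 1.4753*u + 1.0696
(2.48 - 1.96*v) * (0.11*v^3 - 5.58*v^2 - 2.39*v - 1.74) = -0.2156*v^4 + 11.2096*v^3 - 9.154*v^2 - 2.5168*v - 4.3152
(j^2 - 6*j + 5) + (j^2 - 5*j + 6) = 2*j^2 - 11*j + 11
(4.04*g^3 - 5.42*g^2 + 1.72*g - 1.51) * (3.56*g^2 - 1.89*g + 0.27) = 14.3824*g^5 - 26.9308*g^4 + 17.4578*g^3 - 10.0898*g^2 + 3.3183*g - 0.4077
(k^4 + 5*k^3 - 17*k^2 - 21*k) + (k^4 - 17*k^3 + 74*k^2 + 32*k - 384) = 2*k^4 - 12*k^3 + 57*k^2 + 11*k - 384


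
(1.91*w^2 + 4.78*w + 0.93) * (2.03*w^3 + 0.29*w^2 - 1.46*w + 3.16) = 3.8773*w^5 + 10.2573*w^4 + 0.4855*w^3 - 0.673500000000001*w^2 + 13.747*w + 2.9388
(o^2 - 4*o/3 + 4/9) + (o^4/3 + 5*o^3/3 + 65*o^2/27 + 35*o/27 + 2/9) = o^4/3 + 5*o^3/3 + 92*o^2/27 - o/27 + 2/3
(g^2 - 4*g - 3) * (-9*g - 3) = -9*g^3 + 33*g^2 + 39*g + 9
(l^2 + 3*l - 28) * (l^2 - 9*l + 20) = l^4 - 6*l^3 - 35*l^2 + 312*l - 560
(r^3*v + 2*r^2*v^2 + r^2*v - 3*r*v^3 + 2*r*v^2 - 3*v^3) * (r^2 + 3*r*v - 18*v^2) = r^5*v + 5*r^4*v^2 + r^4*v - 15*r^3*v^3 + 5*r^3*v^2 - 45*r^2*v^4 - 15*r^2*v^3 + 54*r*v^5 - 45*r*v^4 + 54*v^5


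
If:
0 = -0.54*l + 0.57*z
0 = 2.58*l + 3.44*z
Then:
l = 0.00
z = 0.00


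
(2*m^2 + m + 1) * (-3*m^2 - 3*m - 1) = -6*m^4 - 9*m^3 - 8*m^2 - 4*m - 1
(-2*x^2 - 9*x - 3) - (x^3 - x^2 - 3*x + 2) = -x^3 - x^2 - 6*x - 5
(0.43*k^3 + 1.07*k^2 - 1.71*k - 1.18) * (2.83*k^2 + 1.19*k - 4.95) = 1.2169*k^5 + 3.5398*k^4 - 5.6945*k^3 - 10.6708*k^2 + 7.0603*k + 5.841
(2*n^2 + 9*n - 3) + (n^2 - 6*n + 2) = 3*n^2 + 3*n - 1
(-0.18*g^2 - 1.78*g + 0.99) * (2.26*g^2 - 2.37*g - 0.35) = -0.4068*g^4 - 3.5962*g^3 + 6.519*g^2 - 1.7233*g - 0.3465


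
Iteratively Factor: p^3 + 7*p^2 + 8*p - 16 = (p - 1)*(p^2 + 8*p + 16) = (p - 1)*(p + 4)*(p + 4)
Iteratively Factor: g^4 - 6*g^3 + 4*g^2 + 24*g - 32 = (g - 4)*(g^3 - 2*g^2 - 4*g + 8) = (g - 4)*(g - 2)*(g^2 - 4) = (g - 4)*(g - 2)*(g + 2)*(g - 2)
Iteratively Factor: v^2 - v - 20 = (v - 5)*(v + 4)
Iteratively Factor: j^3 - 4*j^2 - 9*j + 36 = (j + 3)*(j^2 - 7*j + 12) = (j - 3)*(j + 3)*(j - 4)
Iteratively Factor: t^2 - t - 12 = (t - 4)*(t + 3)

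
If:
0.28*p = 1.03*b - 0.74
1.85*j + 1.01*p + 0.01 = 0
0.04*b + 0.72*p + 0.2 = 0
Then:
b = 0.63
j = 0.17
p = -0.31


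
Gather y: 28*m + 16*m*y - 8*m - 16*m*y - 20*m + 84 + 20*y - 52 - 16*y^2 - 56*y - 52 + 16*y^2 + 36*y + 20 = 0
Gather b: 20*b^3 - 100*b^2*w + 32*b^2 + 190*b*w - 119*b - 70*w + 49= 20*b^3 + b^2*(32 - 100*w) + b*(190*w - 119) - 70*w + 49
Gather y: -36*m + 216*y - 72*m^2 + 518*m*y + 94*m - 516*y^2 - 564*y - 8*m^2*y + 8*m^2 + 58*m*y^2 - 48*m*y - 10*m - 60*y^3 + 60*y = -64*m^2 + 48*m - 60*y^3 + y^2*(58*m - 516) + y*(-8*m^2 + 470*m - 288)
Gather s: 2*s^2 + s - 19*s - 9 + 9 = 2*s^2 - 18*s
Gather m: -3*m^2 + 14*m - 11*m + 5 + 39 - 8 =-3*m^2 + 3*m + 36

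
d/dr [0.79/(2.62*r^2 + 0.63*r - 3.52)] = (-4.1396*r - 0.4977)/(2.62*r^2 + 0.63*r - 3.52)^2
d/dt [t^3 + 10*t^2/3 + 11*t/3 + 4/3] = 3*t^2 + 20*t/3 + 11/3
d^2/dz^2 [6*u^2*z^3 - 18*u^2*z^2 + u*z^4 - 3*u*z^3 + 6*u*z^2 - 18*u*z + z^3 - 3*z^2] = 36*u^2*z - 36*u^2 + 12*u*z^2 - 18*u*z + 12*u + 6*z - 6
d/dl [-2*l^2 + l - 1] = 1 - 4*l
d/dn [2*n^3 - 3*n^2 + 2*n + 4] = 6*n^2 - 6*n + 2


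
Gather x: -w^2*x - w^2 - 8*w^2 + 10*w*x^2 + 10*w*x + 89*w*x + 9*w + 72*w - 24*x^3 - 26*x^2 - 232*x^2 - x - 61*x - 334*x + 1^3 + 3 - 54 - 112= -9*w^2 + 81*w - 24*x^3 + x^2*(10*w - 258) + x*(-w^2 + 99*w - 396) - 162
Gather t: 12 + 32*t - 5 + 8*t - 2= 40*t + 5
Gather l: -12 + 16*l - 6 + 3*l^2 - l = 3*l^2 + 15*l - 18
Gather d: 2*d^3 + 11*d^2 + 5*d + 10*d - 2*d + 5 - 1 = 2*d^3 + 11*d^2 + 13*d + 4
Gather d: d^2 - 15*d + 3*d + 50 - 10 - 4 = d^2 - 12*d + 36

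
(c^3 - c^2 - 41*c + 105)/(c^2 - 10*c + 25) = (c^2 + 4*c - 21)/(c - 5)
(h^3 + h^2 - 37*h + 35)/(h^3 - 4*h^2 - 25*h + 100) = (h^2 + 6*h - 7)/(h^2 + h - 20)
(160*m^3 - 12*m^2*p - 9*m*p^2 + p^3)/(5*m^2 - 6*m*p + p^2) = (-32*m^2 - 4*m*p + p^2)/(-m + p)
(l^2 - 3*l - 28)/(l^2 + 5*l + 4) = (l - 7)/(l + 1)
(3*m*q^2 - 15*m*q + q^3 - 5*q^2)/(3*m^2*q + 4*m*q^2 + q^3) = (q - 5)/(m + q)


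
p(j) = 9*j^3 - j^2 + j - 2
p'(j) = 27*j^2 - 2*j + 1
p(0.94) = 5.53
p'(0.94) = 22.98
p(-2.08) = -89.40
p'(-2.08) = 121.97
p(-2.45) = -142.81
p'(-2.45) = 167.97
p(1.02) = 7.53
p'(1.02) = 27.05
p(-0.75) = -7.11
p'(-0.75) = 17.69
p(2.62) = 155.62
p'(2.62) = 181.10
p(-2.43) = -139.48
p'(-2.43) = 165.29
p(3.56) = 394.95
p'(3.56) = 336.07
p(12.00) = 15418.00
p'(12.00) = 3865.00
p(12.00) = 15418.00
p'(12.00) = 3865.00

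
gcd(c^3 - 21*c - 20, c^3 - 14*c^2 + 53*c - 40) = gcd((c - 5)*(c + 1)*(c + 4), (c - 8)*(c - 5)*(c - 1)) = c - 5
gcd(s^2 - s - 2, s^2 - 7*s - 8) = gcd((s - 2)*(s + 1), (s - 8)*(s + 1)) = s + 1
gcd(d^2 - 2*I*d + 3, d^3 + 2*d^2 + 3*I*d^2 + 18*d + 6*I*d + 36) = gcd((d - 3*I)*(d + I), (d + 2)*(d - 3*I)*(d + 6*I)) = d - 3*I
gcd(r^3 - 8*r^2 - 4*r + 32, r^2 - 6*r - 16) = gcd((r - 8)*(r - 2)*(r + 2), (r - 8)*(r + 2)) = r^2 - 6*r - 16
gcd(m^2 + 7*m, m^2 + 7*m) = m^2 + 7*m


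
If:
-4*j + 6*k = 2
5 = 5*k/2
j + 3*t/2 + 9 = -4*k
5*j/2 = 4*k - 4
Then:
No Solution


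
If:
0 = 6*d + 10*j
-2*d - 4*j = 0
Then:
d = 0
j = 0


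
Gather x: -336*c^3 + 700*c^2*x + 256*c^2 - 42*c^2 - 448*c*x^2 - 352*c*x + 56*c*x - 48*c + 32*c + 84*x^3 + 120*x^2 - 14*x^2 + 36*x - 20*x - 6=-336*c^3 + 214*c^2 - 16*c + 84*x^3 + x^2*(106 - 448*c) + x*(700*c^2 - 296*c + 16) - 6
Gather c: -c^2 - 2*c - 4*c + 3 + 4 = -c^2 - 6*c + 7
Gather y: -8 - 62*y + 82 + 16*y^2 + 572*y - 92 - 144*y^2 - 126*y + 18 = -128*y^2 + 384*y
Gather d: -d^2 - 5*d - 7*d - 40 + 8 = -d^2 - 12*d - 32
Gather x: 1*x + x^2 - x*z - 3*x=x^2 + x*(-z - 2)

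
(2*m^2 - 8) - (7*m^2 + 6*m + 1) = -5*m^2 - 6*m - 9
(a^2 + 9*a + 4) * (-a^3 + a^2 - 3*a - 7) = -a^5 - 8*a^4 + 2*a^3 - 30*a^2 - 75*a - 28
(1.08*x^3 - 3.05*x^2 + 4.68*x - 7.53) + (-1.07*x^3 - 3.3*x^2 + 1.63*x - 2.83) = 0.01*x^3 - 6.35*x^2 + 6.31*x - 10.36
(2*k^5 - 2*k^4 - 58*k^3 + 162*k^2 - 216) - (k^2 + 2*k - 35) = 2*k^5 - 2*k^4 - 58*k^3 + 161*k^2 - 2*k - 181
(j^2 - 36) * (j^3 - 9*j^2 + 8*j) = j^5 - 9*j^4 - 28*j^3 + 324*j^2 - 288*j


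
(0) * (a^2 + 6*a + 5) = 0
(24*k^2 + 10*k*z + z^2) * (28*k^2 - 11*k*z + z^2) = 672*k^4 + 16*k^3*z - 58*k^2*z^2 - k*z^3 + z^4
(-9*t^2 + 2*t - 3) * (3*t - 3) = -27*t^3 + 33*t^2 - 15*t + 9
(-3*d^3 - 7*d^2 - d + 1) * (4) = -12*d^3 - 28*d^2 - 4*d + 4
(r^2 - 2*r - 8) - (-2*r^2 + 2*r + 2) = 3*r^2 - 4*r - 10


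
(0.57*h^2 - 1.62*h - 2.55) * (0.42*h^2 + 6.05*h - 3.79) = 0.2394*h^4 + 2.7681*h^3 - 13.0323*h^2 - 9.2877*h + 9.6645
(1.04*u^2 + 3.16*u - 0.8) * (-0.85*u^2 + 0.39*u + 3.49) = -0.884*u^4 - 2.2804*u^3 + 5.542*u^2 + 10.7164*u - 2.792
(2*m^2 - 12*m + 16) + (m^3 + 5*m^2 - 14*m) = m^3 + 7*m^2 - 26*m + 16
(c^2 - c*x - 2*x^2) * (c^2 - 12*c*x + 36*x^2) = c^4 - 13*c^3*x + 46*c^2*x^2 - 12*c*x^3 - 72*x^4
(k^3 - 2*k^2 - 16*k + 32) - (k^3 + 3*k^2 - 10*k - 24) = -5*k^2 - 6*k + 56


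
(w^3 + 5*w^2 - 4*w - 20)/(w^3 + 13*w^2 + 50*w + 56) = (w^2 + 3*w - 10)/(w^2 + 11*w + 28)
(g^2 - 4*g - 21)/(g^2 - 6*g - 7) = (g + 3)/(g + 1)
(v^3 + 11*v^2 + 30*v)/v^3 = 1 + 11/v + 30/v^2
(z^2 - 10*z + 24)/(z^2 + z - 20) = (z - 6)/(z + 5)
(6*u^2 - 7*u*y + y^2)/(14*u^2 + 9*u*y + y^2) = (6*u^2 - 7*u*y + y^2)/(14*u^2 + 9*u*y + y^2)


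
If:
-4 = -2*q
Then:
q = 2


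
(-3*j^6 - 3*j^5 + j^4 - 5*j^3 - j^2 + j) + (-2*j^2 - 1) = -3*j^6 - 3*j^5 + j^4 - 5*j^3 - 3*j^2 + j - 1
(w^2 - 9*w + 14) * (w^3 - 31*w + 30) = w^5 - 9*w^4 - 17*w^3 + 309*w^2 - 704*w + 420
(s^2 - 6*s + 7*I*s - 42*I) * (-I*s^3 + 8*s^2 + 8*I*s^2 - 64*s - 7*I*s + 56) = -I*s^5 + 15*s^4 + 14*I*s^4 - 210*s^3 + I*s^3 + 825*s^2 - 742*I*s^2 - 630*s + 3080*I*s - 2352*I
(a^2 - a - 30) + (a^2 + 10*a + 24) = 2*a^2 + 9*a - 6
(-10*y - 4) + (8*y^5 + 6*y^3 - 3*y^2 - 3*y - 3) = 8*y^5 + 6*y^3 - 3*y^2 - 13*y - 7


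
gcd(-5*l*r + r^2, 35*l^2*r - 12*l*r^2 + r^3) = -5*l*r + r^2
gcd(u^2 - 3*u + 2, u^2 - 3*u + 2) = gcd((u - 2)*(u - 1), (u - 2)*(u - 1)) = u^2 - 3*u + 2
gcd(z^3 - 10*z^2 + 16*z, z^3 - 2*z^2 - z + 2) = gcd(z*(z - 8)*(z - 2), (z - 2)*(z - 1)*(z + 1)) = z - 2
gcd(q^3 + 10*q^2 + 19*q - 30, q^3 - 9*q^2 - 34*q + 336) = q + 6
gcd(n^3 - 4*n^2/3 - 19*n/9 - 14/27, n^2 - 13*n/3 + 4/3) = 1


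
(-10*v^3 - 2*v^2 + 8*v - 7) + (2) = -10*v^3 - 2*v^2 + 8*v - 5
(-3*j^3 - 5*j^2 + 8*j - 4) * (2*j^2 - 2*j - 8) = -6*j^5 - 4*j^4 + 50*j^3 + 16*j^2 - 56*j + 32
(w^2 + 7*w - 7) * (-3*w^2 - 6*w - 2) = -3*w^4 - 27*w^3 - 23*w^2 + 28*w + 14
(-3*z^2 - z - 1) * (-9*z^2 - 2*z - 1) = 27*z^4 + 15*z^3 + 14*z^2 + 3*z + 1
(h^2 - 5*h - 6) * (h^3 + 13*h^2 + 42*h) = h^5 + 8*h^4 - 29*h^3 - 288*h^2 - 252*h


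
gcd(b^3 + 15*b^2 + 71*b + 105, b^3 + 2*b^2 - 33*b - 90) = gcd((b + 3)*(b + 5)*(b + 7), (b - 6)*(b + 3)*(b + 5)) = b^2 + 8*b + 15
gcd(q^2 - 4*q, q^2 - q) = q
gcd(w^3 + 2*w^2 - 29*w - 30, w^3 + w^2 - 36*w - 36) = w^2 + 7*w + 6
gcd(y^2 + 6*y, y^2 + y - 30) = y + 6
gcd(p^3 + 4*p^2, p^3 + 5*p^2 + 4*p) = p^2 + 4*p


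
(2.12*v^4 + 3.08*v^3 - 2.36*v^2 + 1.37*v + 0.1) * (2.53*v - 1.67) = 5.3636*v^5 + 4.252*v^4 - 11.1144*v^3 + 7.4073*v^2 - 2.0349*v - 0.167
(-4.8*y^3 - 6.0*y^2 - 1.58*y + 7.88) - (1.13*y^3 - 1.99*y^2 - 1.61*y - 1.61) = -5.93*y^3 - 4.01*y^2 + 0.03*y + 9.49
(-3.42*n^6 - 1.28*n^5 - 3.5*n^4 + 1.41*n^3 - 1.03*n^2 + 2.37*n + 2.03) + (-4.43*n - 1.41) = -3.42*n^6 - 1.28*n^5 - 3.5*n^4 + 1.41*n^3 - 1.03*n^2 - 2.06*n + 0.62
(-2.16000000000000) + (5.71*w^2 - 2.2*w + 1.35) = 5.71*w^2 - 2.2*w - 0.81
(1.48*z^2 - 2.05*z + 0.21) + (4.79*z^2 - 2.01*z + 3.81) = 6.27*z^2 - 4.06*z + 4.02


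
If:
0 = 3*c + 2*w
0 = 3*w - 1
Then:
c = -2/9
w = 1/3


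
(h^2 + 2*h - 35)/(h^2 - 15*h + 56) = (h^2 + 2*h - 35)/(h^2 - 15*h + 56)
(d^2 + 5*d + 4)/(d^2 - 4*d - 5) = (d + 4)/(d - 5)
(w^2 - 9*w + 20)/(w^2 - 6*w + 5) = (w - 4)/(w - 1)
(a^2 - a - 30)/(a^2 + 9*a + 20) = (a - 6)/(a + 4)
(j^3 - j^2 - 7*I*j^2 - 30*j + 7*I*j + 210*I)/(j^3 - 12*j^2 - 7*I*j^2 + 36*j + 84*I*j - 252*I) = (j + 5)/(j - 6)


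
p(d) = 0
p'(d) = 0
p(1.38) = 0.00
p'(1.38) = 0.00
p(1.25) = 0.00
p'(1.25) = 0.00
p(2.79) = 0.00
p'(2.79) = 0.00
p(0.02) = 0.00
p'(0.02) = 0.00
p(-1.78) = 0.00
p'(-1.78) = 0.00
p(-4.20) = 0.00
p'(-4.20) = 0.00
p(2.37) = 0.00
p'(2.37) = 0.00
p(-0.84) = 0.00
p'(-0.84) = 0.00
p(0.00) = 0.00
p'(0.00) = 0.00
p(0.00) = 0.00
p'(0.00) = 0.00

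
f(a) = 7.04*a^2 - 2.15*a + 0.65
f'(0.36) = 2.92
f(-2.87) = 64.81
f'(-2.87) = -42.56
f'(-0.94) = -15.39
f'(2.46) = 32.49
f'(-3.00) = -44.39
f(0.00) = 0.65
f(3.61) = 84.63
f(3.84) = 96.20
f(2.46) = 37.96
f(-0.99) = 9.68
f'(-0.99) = -16.09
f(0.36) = 0.79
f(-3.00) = 70.46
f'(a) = 14.08*a - 2.15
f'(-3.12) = -46.08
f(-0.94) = 8.89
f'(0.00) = -2.15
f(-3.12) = 75.89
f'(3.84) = 51.92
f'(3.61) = 48.68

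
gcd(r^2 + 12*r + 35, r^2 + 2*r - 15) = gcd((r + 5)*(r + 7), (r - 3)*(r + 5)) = r + 5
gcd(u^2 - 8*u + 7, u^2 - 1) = u - 1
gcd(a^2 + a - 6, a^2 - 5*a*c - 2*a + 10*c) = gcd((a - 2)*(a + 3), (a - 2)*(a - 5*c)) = a - 2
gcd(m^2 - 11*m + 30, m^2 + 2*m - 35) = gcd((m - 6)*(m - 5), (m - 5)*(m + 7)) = m - 5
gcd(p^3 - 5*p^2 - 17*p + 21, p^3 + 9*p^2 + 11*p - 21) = p^2 + 2*p - 3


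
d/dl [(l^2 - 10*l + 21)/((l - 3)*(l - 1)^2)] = (13 - l)/(l^3 - 3*l^2 + 3*l - 1)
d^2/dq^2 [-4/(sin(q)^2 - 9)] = 8*(2*sin(q)^4 + 15*sin(q)^2 - 9)/(sin(q)^2 - 9)^3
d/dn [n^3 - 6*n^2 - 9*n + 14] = 3*n^2 - 12*n - 9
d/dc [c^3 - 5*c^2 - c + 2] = 3*c^2 - 10*c - 1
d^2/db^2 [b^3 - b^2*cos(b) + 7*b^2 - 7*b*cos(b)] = b^2*cos(b) + 4*b*sin(b) + 7*b*cos(b) + 6*b + 14*sin(b) - 2*cos(b) + 14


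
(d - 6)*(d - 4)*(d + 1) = d^3 - 9*d^2 + 14*d + 24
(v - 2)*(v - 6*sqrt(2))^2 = v^3 - 12*sqrt(2)*v^2 - 2*v^2 + 24*sqrt(2)*v + 72*v - 144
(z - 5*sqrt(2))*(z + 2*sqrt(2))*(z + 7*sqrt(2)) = z^3 + 4*sqrt(2)*z^2 - 62*z - 140*sqrt(2)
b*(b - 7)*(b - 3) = b^3 - 10*b^2 + 21*b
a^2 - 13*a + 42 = (a - 7)*(a - 6)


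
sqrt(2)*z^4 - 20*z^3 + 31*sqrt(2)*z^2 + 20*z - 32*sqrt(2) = (z - 1)*(z - 8*sqrt(2))*(z - 2*sqrt(2))*(sqrt(2)*z + sqrt(2))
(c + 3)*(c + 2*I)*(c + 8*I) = c^3 + 3*c^2 + 10*I*c^2 - 16*c + 30*I*c - 48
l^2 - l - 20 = (l - 5)*(l + 4)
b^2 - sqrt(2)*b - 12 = (b - 3*sqrt(2))*(b + 2*sqrt(2))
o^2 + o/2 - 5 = (o - 2)*(o + 5/2)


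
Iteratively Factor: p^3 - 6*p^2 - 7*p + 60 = (p - 5)*(p^2 - p - 12) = (p - 5)*(p - 4)*(p + 3)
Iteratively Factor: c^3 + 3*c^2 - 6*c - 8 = (c + 4)*(c^2 - c - 2) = (c - 2)*(c + 4)*(c + 1)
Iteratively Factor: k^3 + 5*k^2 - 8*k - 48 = (k - 3)*(k^2 + 8*k + 16) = (k - 3)*(k + 4)*(k + 4)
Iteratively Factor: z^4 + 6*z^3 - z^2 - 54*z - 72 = (z + 2)*(z^3 + 4*z^2 - 9*z - 36) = (z + 2)*(z + 4)*(z^2 - 9) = (z + 2)*(z + 3)*(z + 4)*(z - 3)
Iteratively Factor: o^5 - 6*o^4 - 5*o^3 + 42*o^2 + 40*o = (o - 5)*(o^4 - o^3 - 10*o^2 - 8*o) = (o - 5)*(o + 1)*(o^3 - 2*o^2 - 8*o) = (o - 5)*(o - 4)*(o + 1)*(o^2 + 2*o) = o*(o - 5)*(o - 4)*(o + 1)*(o + 2)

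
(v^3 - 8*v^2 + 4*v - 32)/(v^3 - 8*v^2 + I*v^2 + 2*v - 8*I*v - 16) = (v - 2*I)/(v - I)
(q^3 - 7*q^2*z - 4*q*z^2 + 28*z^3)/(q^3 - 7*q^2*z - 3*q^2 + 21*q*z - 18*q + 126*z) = (q^2 - 4*z^2)/(q^2 - 3*q - 18)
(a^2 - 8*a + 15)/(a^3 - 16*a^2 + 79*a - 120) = 1/(a - 8)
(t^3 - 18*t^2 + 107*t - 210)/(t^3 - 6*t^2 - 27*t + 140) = (t^2 - 11*t + 30)/(t^2 + t - 20)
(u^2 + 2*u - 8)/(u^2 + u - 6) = (u + 4)/(u + 3)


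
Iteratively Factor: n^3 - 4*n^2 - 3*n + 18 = (n - 3)*(n^2 - n - 6) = (n - 3)^2*(n + 2)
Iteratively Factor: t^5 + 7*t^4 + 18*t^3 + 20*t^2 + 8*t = (t + 1)*(t^4 + 6*t^3 + 12*t^2 + 8*t) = (t + 1)*(t + 2)*(t^3 + 4*t^2 + 4*t) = (t + 1)*(t + 2)^2*(t^2 + 2*t) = t*(t + 1)*(t + 2)^2*(t + 2)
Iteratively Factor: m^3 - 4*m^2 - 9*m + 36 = (m + 3)*(m^2 - 7*m + 12) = (m - 4)*(m + 3)*(m - 3)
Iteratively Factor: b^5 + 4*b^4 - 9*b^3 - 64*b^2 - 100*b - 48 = (b + 2)*(b^4 + 2*b^3 - 13*b^2 - 38*b - 24) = (b + 1)*(b + 2)*(b^3 + b^2 - 14*b - 24) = (b - 4)*(b + 1)*(b + 2)*(b^2 + 5*b + 6) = (b - 4)*(b + 1)*(b + 2)^2*(b + 3)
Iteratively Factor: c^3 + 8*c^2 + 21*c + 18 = (c + 3)*(c^2 + 5*c + 6) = (c + 3)^2*(c + 2)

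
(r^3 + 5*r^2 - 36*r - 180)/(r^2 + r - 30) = (r^2 - r - 30)/(r - 5)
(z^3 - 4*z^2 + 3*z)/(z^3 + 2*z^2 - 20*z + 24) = z*(z^2 - 4*z + 3)/(z^3 + 2*z^2 - 20*z + 24)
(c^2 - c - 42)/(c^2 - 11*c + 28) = (c + 6)/(c - 4)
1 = 1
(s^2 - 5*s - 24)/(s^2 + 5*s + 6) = (s - 8)/(s + 2)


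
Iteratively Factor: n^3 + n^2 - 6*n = (n - 2)*(n^2 + 3*n) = n*(n - 2)*(n + 3)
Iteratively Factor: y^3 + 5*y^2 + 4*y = (y + 1)*(y^2 + 4*y) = y*(y + 1)*(y + 4)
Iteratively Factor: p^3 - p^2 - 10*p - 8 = (p + 2)*(p^2 - 3*p - 4) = (p + 1)*(p + 2)*(p - 4)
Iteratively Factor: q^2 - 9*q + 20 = (q - 4)*(q - 5)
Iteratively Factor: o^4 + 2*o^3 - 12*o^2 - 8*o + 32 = (o + 4)*(o^3 - 2*o^2 - 4*o + 8) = (o - 2)*(o + 4)*(o^2 - 4) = (o - 2)*(o + 2)*(o + 4)*(o - 2)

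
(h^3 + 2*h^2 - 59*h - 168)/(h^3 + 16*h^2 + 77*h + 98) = (h^2 - 5*h - 24)/(h^2 + 9*h + 14)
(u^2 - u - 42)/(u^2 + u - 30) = (u - 7)/(u - 5)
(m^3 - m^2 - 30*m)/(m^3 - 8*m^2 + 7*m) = (m^2 - m - 30)/(m^2 - 8*m + 7)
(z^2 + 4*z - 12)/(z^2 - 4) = (z + 6)/(z + 2)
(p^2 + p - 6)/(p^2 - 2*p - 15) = (p - 2)/(p - 5)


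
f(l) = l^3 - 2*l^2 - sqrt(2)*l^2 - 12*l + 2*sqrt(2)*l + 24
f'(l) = 3*l^2 - 4*l - 2*sqrt(2)*l - 12 + 2*sqrt(2)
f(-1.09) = 28.65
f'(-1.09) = 1.84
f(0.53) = 18.33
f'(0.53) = -11.95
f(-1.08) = 28.66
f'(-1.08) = 1.70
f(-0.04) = 24.36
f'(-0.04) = -8.89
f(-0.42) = 27.18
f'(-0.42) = -5.77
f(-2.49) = 10.23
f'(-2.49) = 26.43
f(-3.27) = -17.48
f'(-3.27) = 45.24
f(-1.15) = 28.51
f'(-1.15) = 2.65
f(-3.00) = -6.21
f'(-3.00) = 38.31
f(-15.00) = -3981.62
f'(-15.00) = 768.25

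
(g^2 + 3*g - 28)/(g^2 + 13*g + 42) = (g - 4)/(g + 6)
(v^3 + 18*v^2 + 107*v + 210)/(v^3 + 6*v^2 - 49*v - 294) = (v + 5)/(v - 7)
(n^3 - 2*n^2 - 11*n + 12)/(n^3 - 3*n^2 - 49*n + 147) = (n^3 - 2*n^2 - 11*n + 12)/(n^3 - 3*n^2 - 49*n + 147)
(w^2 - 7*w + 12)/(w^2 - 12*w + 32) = (w - 3)/(w - 8)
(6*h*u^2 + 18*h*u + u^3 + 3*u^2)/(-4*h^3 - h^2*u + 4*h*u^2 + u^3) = u*(6*h*u + 18*h + u^2 + 3*u)/(-4*h^3 - h^2*u + 4*h*u^2 + u^3)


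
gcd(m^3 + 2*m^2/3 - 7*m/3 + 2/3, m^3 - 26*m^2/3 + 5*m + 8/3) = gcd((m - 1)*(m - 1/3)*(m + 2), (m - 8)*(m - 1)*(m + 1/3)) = m - 1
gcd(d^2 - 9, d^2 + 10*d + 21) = d + 3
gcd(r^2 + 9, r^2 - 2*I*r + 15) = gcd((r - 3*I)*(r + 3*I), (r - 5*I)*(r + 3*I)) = r + 3*I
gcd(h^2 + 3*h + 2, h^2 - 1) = h + 1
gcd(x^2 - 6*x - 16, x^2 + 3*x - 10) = 1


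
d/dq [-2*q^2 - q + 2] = -4*q - 1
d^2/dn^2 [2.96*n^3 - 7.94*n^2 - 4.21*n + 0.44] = 17.76*n - 15.88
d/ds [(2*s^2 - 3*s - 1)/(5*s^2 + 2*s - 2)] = (19*s^2 + 2*s + 8)/(25*s^4 + 20*s^3 - 16*s^2 - 8*s + 4)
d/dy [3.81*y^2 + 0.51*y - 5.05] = 7.62*y + 0.51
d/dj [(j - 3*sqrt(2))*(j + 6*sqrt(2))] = 2*j + 3*sqrt(2)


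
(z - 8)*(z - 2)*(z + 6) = z^3 - 4*z^2 - 44*z + 96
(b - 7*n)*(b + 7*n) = b^2 - 49*n^2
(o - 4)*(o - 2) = o^2 - 6*o + 8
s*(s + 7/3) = s^2 + 7*s/3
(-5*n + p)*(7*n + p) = -35*n^2 + 2*n*p + p^2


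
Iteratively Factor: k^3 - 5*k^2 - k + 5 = (k + 1)*(k^2 - 6*k + 5) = (k - 5)*(k + 1)*(k - 1)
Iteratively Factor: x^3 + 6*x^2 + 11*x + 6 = (x + 1)*(x^2 + 5*x + 6) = (x + 1)*(x + 3)*(x + 2)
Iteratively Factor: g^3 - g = (g - 1)*(g^2 + g) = (g - 1)*(g + 1)*(g)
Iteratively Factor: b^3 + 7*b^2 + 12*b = (b)*(b^2 + 7*b + 12) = b*(b + 3)*(b + 4)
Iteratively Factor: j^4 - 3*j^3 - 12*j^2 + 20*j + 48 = (j - 4)*(j^3 + j^2 - 8*j - 12) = (j - 4)*(j + 2)*(j^2 - j - 6) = (j - 4)*(j - 3)*(j + 2)*(j + 2)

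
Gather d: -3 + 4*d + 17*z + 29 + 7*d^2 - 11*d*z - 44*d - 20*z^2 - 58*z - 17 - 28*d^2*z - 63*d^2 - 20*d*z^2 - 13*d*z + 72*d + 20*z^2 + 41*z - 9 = d^2*(-28*z - 56) + d*(-20*z^2 - 24*z + 32)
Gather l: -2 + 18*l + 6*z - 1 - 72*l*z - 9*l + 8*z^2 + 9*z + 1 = l*(9 - 72*z) + 8*z^2 + 15*z - 2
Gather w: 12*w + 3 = 12*w + 3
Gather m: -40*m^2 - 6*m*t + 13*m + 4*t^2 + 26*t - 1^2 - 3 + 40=-40*m^2 + m*(13 - 6*t) + 4*t^2 + 26*t + 36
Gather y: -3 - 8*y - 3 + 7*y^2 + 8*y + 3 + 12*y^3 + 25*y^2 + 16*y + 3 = 12*y^3 + 32*y^2 + 16*y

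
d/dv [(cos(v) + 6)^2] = -2*(cos(v) + 6)*sin(v)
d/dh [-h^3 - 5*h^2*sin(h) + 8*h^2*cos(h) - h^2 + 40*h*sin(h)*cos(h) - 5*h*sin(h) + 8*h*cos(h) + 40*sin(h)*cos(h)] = -8*h^2*sin(h) - 5*h^2*cos(h) - 3*h^2 - 18*h*sin(h) + 11*h*cos(h) + 40*h*cos(2*h) - 2*h - 5*sin(h) + 20*sin(2*h) + 8*cos(h) + 40*cos(2*h)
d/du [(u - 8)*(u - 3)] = 2*u - 11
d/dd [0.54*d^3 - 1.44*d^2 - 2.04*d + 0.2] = 1.62*d^2 - 2.88*d - 2.04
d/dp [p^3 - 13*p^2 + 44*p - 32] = 3*p^2 - 26*p + 44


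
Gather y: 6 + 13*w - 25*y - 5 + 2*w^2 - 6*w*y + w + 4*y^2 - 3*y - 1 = 2*w^2 + 14*w + 4*y^2 + y*(-6*w - 28)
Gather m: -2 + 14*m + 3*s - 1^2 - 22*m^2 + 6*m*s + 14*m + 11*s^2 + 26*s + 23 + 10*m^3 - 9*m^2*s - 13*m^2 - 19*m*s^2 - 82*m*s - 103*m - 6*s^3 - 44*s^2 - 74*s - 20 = 10*m^3 + m^2*(-9*s - 35) + m*(-19*s^2 - 76*s - 75) - 6*s^3 - 33*s^2 - 45*s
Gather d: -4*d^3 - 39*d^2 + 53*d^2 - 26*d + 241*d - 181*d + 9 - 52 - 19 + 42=-4*d^3 + 14*d^2 + 34*d - 20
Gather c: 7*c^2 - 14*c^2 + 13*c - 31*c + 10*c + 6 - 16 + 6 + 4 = -7*c^2 - 8*c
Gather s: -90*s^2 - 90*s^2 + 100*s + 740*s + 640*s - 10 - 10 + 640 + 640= -180*s^2 + 1480*s + 1260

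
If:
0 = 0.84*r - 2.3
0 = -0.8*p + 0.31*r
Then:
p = 1.06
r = 2.74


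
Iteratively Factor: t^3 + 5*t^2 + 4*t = (t + 4)*(t^2 + t) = (t + 1)*(t + 4)*(t)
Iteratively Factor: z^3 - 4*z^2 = (z - 4)*(z^2) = z*(z - 4)*(z)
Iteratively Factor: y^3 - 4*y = (y - 2)*(y^2 + 2*y) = (y - 2)*(y + 2)*(y)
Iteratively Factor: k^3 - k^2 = (k)*(k^2 - k) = k^2*(k - 1)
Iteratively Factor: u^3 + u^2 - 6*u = (u)*(u^2 + u - 6) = u*(u - 2)*(u + 3)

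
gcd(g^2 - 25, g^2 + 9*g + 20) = g + 5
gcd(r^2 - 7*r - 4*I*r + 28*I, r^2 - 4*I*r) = r - 4*I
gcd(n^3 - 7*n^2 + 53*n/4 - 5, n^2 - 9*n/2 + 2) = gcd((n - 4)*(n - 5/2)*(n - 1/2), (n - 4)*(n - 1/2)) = n^2 - 9*n/2 + 2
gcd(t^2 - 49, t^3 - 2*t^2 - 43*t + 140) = t + 7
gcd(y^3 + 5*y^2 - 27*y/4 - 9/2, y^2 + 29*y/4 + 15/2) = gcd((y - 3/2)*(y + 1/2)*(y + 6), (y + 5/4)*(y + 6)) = y + 6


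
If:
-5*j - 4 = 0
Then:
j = -4/5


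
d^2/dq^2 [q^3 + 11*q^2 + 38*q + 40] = 6*q + 22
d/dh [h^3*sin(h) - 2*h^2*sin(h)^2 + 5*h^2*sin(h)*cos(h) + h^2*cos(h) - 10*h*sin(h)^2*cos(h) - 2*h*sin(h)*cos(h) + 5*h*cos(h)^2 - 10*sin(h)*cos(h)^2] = h^3*cos(h) + 2*h^2*sin(h) - 2*h^2*sin(2*h) + 5*h^2*cos(2*h) + 5*h*sin(h)/2 - 15*h*sin(3*h)/2 + 2*h*cos(h) - 2*h - sin(2*h) - 5*cos(h) + 5*cos(2*h)/2 - 5*cos(3*h) + 5/2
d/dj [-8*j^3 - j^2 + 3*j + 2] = -24*j^2 - 2*j + 3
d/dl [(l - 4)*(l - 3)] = 2*l - 7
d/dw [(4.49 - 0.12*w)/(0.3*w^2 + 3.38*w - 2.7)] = (0.036*w^2 - 2.694*w - 14.8522)/(0.09*w^4 + 2.028*w^3 + 9.8044*w^2 - 18.252*w + 7.29)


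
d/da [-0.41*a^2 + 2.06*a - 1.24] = 2.06 - 0.82*a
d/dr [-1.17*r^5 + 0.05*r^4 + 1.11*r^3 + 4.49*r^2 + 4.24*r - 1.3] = -5.85*r^4 + 0.2*r^3 + 3.33*r^2 + 8.98*r + 4.24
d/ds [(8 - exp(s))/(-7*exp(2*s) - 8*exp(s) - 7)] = (-7*exp(2*s) + 112*exp(s) + 71)*exp(s)/(49*exp(4*s) + 112*exp(3*s) + 162*exp(2*s) + 112*exp(s) + 49)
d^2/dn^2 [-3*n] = 0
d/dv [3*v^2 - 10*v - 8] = 6*v - 10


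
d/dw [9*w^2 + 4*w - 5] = 18*w + 4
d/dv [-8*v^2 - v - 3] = -16*v - 1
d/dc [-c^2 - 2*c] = -2*c - 2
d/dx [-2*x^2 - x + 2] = -4*x - 1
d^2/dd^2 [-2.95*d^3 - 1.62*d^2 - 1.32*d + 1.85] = -17.7*d - 3.24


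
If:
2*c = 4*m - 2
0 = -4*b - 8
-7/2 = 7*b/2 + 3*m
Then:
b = -2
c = 4/3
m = 7/6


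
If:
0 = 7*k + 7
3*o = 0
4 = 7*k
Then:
No Solution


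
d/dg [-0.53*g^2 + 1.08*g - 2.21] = 1.08 - 1.06*g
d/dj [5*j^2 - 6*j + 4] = 10*j - 6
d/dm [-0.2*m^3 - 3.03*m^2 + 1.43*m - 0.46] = -0.6*m^2 - 6.06*m + 1.43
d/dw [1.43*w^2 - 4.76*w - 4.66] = 2.86*w - 4.76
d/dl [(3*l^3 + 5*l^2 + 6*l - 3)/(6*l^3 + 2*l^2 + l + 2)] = (-24*l^4 - 66*l^3 + 65*l^2 + 32*l + 15)/(36*l^6 + 24*l^5 + 16*l^4 + 28*l^3 + 9*l^2 + 4*l + 4)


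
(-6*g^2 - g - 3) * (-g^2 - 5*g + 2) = 6*g^4 + 31*g^3 - 4*g^2 + 13*g - 6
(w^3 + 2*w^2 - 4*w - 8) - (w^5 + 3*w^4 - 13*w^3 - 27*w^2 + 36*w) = -w^5 - 3*w^4 + 14*w^3 + 29*w^2 - 40*w - 8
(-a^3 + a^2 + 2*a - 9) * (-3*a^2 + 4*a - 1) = 3*a^5 - 7*a^4 - a^3 + 34*a^2 - 38*a + 9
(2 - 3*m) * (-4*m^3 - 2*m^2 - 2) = 12*m^4 - 2*m^3 - 4*m^2 + 6*m - 4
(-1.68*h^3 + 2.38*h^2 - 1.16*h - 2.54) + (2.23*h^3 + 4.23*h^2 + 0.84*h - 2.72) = 0.55*h^3 + 6.61*h^2 - 0.32*h - 5.26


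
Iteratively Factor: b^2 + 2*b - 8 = (b + 4)*(b - 2)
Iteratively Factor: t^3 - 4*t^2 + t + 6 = (t - 2)*(t^2 - 2*t - 3) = (t - 3)*(t - 2)*(t + 1)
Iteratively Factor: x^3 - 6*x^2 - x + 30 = (x - 5)*(x^2 - x - 6) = (x - 5)*(x - 3)*(x + 2)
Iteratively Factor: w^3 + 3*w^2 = (w)*(w^2 + 3*w) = w*(w + 3)*(w)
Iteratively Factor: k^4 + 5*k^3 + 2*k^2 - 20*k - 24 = (k + 2)*(k^3 + 3*k^2 - 4*k - 12) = (k + 2)^2*(k^2 + k - 6) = (k + 2)^2*(k + 3)*(k - 2)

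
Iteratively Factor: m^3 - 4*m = (m)*(m^2 - 4) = m*(m + 2)*(m - 2)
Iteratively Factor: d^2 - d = (d)*(d - 1)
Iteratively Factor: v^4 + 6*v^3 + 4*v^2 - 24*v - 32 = (v + 2)*(v^3 + 4*v^2 - 4*v - 16) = (v + 2)^2*(v^2 + 2*v - 8) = (v + 2)^2*(v + 4)*(v - 2)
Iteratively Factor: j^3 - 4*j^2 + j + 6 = (j - 3)*(j^2 - j - 2) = (j - 3)*(j - 2)*(j + 1)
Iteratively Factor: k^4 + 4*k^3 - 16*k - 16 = (k + 2)*(k^3 + 2*k^2 - 4*k - 8) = (k - 2)*(k + 2)*(k^2 + 4*k + 4) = (k - 2)*(k + 2)^2*(k + 2)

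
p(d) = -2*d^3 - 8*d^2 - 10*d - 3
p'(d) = -6*d^2 - 16*d - 10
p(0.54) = -11.05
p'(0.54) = -20.39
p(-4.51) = 62.85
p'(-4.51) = -59.88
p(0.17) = -4.94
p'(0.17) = -12.89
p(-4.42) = 57.61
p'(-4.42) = -56.50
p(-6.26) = 236.73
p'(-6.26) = -144.97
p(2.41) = -101.56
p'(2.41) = -83.41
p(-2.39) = 2.51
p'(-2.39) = -6.03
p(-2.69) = 4.94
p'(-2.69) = -10.38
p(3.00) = -159.00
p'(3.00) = -112.00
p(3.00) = -159.00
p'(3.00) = -112.00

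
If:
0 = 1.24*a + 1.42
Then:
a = -1.15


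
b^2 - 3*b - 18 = (b - 6)*(b + 3)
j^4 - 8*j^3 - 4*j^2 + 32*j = j*(j - 8)*(j - 2)*(j + 2)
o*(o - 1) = o^2 - o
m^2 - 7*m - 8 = (m - 8)*(m + 1)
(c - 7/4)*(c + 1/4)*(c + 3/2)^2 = c^4 + 3*c^3/2 - 43*c^2/16 - 75*c/16 - 63/64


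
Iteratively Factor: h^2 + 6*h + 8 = (h + 4)*(h + 2)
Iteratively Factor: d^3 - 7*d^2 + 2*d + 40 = (d - 4)*(d^2 - 3*d - 10) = (d - 5)*(d - 4)*(d + 2)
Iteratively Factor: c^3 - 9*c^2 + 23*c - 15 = (c - 3)*(c^2 - 6*c + 5) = (c - 3)*(c - 1)*(c - 5)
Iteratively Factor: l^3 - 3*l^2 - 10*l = (l)*(l^2 - 3*l - 10) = l*(l - 5)*(l + 2)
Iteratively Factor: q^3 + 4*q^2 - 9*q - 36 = (q + 4)*(q^2 - 9) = (q + 3)*(q + 4)*(q - 3)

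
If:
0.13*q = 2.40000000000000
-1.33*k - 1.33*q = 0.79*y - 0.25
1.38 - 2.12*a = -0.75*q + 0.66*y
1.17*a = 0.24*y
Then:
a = 2.85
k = -26.53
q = 18.46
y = 13.91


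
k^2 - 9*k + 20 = (k - 5)*(k - 4)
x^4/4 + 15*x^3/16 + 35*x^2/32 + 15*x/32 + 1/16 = (x/4 + 1/2)*(x + 1/4)*(x + 1/2)*(x + 1)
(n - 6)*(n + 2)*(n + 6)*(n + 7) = n^4 + 9*n^3 - 22*n^2 - 324*n - 504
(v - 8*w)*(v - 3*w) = v^2 - 11*v*w + 24*w^2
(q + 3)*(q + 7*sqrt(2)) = q^2 + 3*q + 7*sqrt(2)*q + 21*sqrt(2)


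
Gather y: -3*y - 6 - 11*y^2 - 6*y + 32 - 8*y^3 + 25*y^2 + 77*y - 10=-8*y^3 + 14*y^2 + 68*y + 16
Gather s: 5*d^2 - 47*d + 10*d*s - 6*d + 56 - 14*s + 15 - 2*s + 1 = 5*d^2 - 53*d + s*(10*d - 16) + 72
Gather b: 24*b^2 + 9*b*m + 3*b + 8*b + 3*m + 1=24*b^2 + b*(9*m + 11) + 3*m + 1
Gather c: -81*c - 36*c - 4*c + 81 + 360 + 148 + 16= 605 - 121*c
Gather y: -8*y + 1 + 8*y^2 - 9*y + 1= 8*y^2 - 17*y + 2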